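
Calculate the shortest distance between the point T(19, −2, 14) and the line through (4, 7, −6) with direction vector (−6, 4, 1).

√494

Direction vector d = (−6, 4, 1).
AP = (15, −9, 20), and AP × d = (−89, −135, 6).
|AP × d|² = 26182 and |d|² = 53, so the distance is √(26182/53) = √494.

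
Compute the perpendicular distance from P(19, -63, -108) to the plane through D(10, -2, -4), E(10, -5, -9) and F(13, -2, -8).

29/(5√2)

DE = (0, -3, -5) and DF = (3, 0, -4), so a normal is n = DE × DF = (12, -15, 9).
d = |12·19 + (-15)·(-63) + 9·(-108) − 114| / √(144 + 225 + 81) = |87| / (15√2) = 29/(5√2).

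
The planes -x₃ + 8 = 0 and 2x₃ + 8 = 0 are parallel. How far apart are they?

12

Divide the second equation by -2 to match normals: -x₃ = 4.
Both planes have normal n = (0, 0, -1), |n| = 1. Any point on the first plane is at distance |4 − (-8)|/|n| = 12/1 = 12 from the second.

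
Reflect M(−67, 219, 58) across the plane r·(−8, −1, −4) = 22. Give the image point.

(-491/9, 1985/9, 578/9)

With n = (−8, −1, −4), the signed offset is (n·M − 22)/|n|² = 63/81 = 7/9.
M' = M − 2t·n = (−67, 219, 58) − (14/9)·(−8, −1, −4) = (−491/9, 1985/9, 578/9).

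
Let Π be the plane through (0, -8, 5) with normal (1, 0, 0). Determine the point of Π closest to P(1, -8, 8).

(0, -8, 8)

n = (1, 0, 0), |n|² = 1, and n·P − 0 = 1.
t = 1/1 = 1, so the foot is P − t·n = (1, -8, 8) − 1·(1, 0, 0) = (0, -8, 8).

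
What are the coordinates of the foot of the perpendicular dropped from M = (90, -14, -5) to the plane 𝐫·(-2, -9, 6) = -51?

n = (-2, -9, 6), |n|² = 121, and n·M − (-51) = -33.
t = -33/121 = -3/11, so the foot is M − t·n = (90, -14, -5) − (-3/11)·(-2, -9, 6) = (984/11, -181/11, -37/11).

(984/11, -181/11, -37/11)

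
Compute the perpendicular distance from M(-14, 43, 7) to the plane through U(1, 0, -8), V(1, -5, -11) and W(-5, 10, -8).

21/√59

UV = (0, -5, -3) and UW = (-6, 10, 0), so a normal is n = UV × UW = (30, 18, -30).
Then n·(-14, 43, 7) - 270 = -126.
|n| = √(900 + 324 + 900) = 6√59, so the distance is |-126|/(6√59) = 21√59/59.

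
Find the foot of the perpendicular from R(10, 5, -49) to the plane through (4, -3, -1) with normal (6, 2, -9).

The perpendicular from R has direction n = (6, 2, -9): r = (10, 5, -49) + μ(6, 2, -9).
Substitute into the plane: n·(R + μn) = 27 gives 511 + 121μ = 27, so μ = -4.
Foot = (10, 5, -49) + (-4)·(6, 2, -9) = (-14, -3, -13).

(-14, -3, -13)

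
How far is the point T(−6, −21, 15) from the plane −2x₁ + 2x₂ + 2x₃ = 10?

5/√3

Normal vector n = (−2, 2, 2), and n·(−6, −21, 15) − 10 = −10.
|n| = √(4 + 4 + 4) = 2√3, so the distance is |-10|/(2√3) = 5√3/3.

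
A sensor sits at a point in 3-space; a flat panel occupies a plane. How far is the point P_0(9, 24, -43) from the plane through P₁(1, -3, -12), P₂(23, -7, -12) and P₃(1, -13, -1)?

1/5

P₁P₂ = (22, -4, 0) and P₁P₃ = (0, -10, 11), so a normal is n = P₁P₂ × P₁P₃ = (-44, -242, -220).
n = (-44, -242, -220); n·P − 3322 = -66; |n| = 330; distance = 66/330 = 1/5.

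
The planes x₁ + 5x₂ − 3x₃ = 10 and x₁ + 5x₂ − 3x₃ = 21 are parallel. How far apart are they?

11/√35

Both planes have normal n = (1, 5, −3), |n| = √35. Any point on the first plane is at distance |21 − 10|/|n| = 11/√35 = 11√35/35 from the second.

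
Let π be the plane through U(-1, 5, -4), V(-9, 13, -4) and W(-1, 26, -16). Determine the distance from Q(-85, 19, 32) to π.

28/9

UV = (-8, 8, 0) and UW = (0, 21, -12), so a normal is n = UV × UW = (-96, -96, -168).
d = |(-96)·(-85) + (-96)·19 + (-168)·32 − 288| / √(9216 + 9216 + 28224) = |672| / 216 = 28/9.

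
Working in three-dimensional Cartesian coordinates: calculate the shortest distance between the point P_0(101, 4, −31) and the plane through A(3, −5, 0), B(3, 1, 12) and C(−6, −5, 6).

AB = (0, 6, 12) and AC = (−9, 0, 6), so a normal is n = AB × AC = (36, −108, 54).
n = (36, −108, 54); n·P − 648 = 882; |n| = 126; distance = 882/126 = 7.

7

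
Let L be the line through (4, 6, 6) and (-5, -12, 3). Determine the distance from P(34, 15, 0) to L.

A direction vector is d = (-9, -18, -3).
AP = (30, 9, -6); AP·d = -414, |AP|² = 1017, |d|² = 414.
distance² = |AP|² − (AP·d)²/|d|² = 1017 − 171396/414 = 603, so the distance is 3√67.

3√67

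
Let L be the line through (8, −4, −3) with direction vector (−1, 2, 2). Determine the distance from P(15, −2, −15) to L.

2√29

Direction vector d = (−1, 2, 2).
AP = (7, 2, −12); AP·d = -27, |AP|² = 197, |d|² = 9.
distance² = |AP|² − (AP·d)²/|d|² = 197 − 729/9 = 116, so the distance is 2√29.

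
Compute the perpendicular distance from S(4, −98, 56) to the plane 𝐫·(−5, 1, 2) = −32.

n = (−5, 1, 2); n·P − (-32) = 26; |n| = √30; distance = 26/√30.

26/√30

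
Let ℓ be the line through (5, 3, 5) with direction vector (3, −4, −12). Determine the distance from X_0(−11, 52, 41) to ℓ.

Direction vector d = (3, −4, −12).
AP = (−16, 49, 36), and AP × d = (−444, −84, −83).
|AP × d|² = 211081 and |d|² = 169, so the distance is √(211081/169) = √1249.

√1249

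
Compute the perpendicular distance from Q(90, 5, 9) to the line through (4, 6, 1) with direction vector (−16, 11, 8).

6√97

Direction vector d = (−16, 11, 8).
AP = (86, −1, 8), and AP × d = (−96, −816, 930).
|AP × d|² = 1539972 and |d|² = 441, so the distance is √(1539972/441) = √3492 = 6√97.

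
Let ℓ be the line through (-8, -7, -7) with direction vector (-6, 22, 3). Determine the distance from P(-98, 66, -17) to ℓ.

Direction vector d = (-6, 22, 3).
AP = (-90, 73, -10); AP·d = 2116, |AP|² = 13529, |d|² = 529.
distance² = |AP|² − (AP·d)²/|d|² = 13529 − 4477456/529 = 5065, so the distance is √5065.

√5065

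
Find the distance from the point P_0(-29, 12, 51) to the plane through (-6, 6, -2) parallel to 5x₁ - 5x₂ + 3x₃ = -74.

Parallel planes share the normal n = (5, -5, 3); since (-6, 6, -2) lies on the plane, its equation is 5x₁ - 5x₂ + 3x₃ = -66.
Then n·(-29, 12, 51) - (-66) = 14.
|n| = √(25 + 25 + 9) = √59, so the distance is |14|/√59 = 14√59/59.

14/√59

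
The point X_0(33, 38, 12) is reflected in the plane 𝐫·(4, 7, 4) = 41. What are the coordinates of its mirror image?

(-7, -32, -28)

With n = (4, 7, 4), the signed offset is (n·X_0 − 41)/|n|² = 405/81 = 5.
X_0' = X_0 − 2t·n = (33, 38, 12) − 10·(4, 7, 4) = (-7, -32, -28).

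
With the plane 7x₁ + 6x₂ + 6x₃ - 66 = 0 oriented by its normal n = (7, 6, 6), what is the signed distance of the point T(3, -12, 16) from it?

-21/11

n·T − 66 = -21.
|n| = 11, so the signed distance is -21/11.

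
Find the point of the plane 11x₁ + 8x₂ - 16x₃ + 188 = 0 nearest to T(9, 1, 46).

(20, 9, 30)

The perpendicular from T has direction n = (11, 8, -16): r = (9, 1, 46) + λ(11, 8, -16).
Substitute into the plane: n·(T + λn) = -188 gives -629 + 441λ = -188, so λ = 1.
Foot = (9, 1, 46) + 1·(11, 8, -16) = (20, 9, 30).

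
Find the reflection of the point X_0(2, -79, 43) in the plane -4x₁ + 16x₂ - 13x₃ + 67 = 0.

(-30, 49, -61)

With n = (-4, 16, -13), the signed offset is (n·X_0 − (-67))/|n|² = -1764/441 = -4.
X_0' = X_0 − 2t·n = (2, -79, 43) − (-8)·(-4, 16, -13) = (-30, 49, -61).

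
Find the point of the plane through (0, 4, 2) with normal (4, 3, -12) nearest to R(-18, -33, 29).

(-6, -24, -7)

n = (4, 3, -12), |n|² = 169, and n·R − (-12) = -507.
t = -507/169 = -3, so the foot is R − t·n = (-18, -33, 29) − (-3)·(4, 3, -12) = (-6, -24, -7).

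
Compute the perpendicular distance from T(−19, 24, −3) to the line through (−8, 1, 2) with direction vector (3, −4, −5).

5√19

Direction vector d = (3, −4, −5).
AP = (−11, 23, −5); AP·d = -100, |AP|² = 675, |d|² = 50.
distance² = |AP|² − (AP·d)²/|d|² = 675 − 10000/50 = 475, so the distance is 5√19.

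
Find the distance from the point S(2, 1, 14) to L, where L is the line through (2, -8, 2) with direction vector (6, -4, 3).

15

Direction vector d = (6, -4, 3).
AP = (0, 9, 12), and AP × d = (75, 72, -54).
|AP × d|² = 13725 and |d|² = 61, so the distance is √(13725/61) = √225 = 15.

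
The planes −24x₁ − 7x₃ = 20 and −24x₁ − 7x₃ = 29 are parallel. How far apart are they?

Both planes have normal n = (−24, 0, −7), |n| = 25. Any point on the first plane is at distance |29 − 20|/|n| = 9/25 from the second.

9/25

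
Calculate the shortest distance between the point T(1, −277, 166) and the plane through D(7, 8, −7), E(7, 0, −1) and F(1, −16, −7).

7

DE = (0, −8, 6) and DF = (−6, −24, 0), so a normal is n = DE × DF = (144, −36, −48).
d = |144·1 + (-36)·(-277) + (-48)·166 − 1056| / √(20736 + 1296 + 2304) = |1092| / 156 = 7.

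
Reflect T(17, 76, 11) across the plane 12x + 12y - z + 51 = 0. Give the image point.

n = (12, 12, -1), |n|² = 289, n·T − (-51) = 1156, so t = 1156/289 = 4.
Foot F = T − 4·n = (-31, 28, 15); the reflection is 2F − T = (-79, -20, 19).

(-79, -20, 19)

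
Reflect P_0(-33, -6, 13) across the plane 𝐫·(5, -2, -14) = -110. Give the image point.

n = (5, -2, -14), |n|² = 225, n·P_0 − (-110) = -225, so t = -225/225 = -1.
Foot F = P_0 − (-1)·n = (-28, -8, -1); the reflection is 2F − P_0 = (-23, -10, -15).

(-23, -10, -15)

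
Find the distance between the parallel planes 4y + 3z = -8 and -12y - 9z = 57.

Divide the second equation by -3 to match normals: 4y + 3z = -19.
Both planes have normal n = (0, 4, 3), |n| = 5. Any point on the first plane is at distance |(-19) − (-8)|/|n| = 11/5 from the second.

11/5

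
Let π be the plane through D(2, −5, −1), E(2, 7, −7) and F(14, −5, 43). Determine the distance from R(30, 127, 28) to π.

DE = (0, 12, −6) and DF = (12, 0, 44), so a normal is n = DE × DF = (528, −72, −144).
Then n·(30, 127, 28) − 1560 = 1104.
|n| = √(278784 + 5184 + 20736) = 552, so the distance is |1104|/552 = 2.

2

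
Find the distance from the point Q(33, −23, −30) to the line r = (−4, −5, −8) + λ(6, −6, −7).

√241

Direction vector d = (6, −6, −7).
AP = (37, −18, −22), and AP × d = (−6, 127, −114).
|AP × d|² = 29161 and |d|² = 121, so the distance is √(29161/121) = √241.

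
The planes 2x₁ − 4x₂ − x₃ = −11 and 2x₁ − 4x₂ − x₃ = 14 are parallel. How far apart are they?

With common normal n = (2, −4, −1) (|n| = √21), the distance is |(-11) − 14|/|n| = 25/√21.

25/√21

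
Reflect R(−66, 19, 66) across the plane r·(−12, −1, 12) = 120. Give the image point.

(54, 29, -54)

With n = (−12, −1, 12), the signed offset is (n·R − 120)/|n|² = 1445/289 = 5.
R' = R − 2t·n = (−66, 19, 66) − 10·(−12, −1, 12) = (54, 29, −54).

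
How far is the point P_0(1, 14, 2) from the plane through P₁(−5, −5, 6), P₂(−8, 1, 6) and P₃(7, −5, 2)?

P₁P₂ = (−3, 6, 0) and P₁P₃ = (12, 0, −4), so a normal is n = P₁P₂ × P₁P₃ = (−24, −12, −72).
n = (−24, −12, −72); n·P − (-252) = -84; |n| = 12√41; distance = 84/(12√41) = 7√41/41.

7/√41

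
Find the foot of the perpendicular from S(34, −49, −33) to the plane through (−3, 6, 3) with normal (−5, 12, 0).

(9, 11, -33)

The perpendicular from S has direction n = (−5, 12, 0): r = (34, −49, −33) + t(−5, 12, 0).
Substitute into the plane: n·(S + tn) = 87 gives -758 + 169t = 87, so t = 5.
Foot = (34, −49, −33) + 5·(−5, 12, 0) = (9, 11, −33).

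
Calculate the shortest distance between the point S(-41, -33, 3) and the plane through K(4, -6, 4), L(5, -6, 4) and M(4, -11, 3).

KL = (1, 0, 0) and KM = (0, -5, -1), so a normal is n = KL × KM = (0, 1, -5).
Then n·(-41, -33, 3) - (-26) = -22.
|n| = √(0 + 1 + 25) = √26, so the distance is |-22|/√26 = 22/√26.

11√26/13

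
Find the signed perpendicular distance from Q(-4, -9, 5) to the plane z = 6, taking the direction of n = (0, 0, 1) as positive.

-1

n·Q − 6 = -1.
|n| = 1, so the signed distance is -1/1 = -1.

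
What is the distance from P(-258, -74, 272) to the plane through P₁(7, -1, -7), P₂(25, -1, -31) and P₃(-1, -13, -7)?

P₁P₂ = (18, 0, -24) and P₁P₃ = (-8, -12, 0), so a normal is n = P₁P₂ × P₁P₃ = (-288, 192, -216).
Then n·(-258, -74, 272) - (-696) = 2040.
|n| = √(82944 + 36864 + 46656) = 408, so the distance is |2040|/408 = 5.

5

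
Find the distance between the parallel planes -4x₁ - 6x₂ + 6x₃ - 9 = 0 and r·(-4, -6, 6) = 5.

√22/11

Both planes have normal n = (-4, -6, 6), |n| = 2√22. Any point on the first plane is at distance |5 − 9|/|n| = 4/(2√22) = √22/11 from the second.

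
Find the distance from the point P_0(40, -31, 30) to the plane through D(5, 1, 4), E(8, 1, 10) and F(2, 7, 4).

DE = (3, 0, 6) and DF = (-3, 6, 0), so a normal is n = DE × DF = (-36, -18, 18).
Then n·(40, -31, 30) - (-126) = -216.
|n| = √(1296 + 324 + 324) = 18√6, so the distance is |-216|/(18√6) = 2√6.

2√6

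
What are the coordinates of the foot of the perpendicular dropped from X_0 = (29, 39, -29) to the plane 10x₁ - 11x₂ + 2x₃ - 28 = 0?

n = (10, -11, 2), |n|² = 225, and n·X_0 − 28 = -225.
t = -225/225 = -1, so the foot is X_0 − t·n = (29, 39, -29) − (-1)·(10, -11, 2) = (39, 28, -27).

(39, 28, -27)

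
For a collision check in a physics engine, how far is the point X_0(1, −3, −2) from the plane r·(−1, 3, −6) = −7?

Normal vector n = (−1, 3, −6), and n·(1, −3, −2) − (−7) = 9.
|n| = √(1 + 9 + 36) = √46, so the distance is |9|/√46 = 9/√46.

9√46/46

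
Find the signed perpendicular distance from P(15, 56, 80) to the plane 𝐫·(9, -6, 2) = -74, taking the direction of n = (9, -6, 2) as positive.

3

n·P − (-74) = 33.
|n| = 11, so the signed distance is 33/11 = 3.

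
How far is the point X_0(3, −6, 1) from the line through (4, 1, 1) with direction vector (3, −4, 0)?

Direction vector d = (3, −4, 0).
AP = (−1, −7, 0), and AP × d = (0, 0, 25).
|AP × d|² = 625 and |d|² = 25, so the distance is √(625/25) = √25 = 5.

5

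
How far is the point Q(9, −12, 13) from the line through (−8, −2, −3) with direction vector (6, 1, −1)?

√493

Direction vector d = (6, 1, −1).
AP = (17, −10, 16); AP·d = 76, |AP|² = 645, |d|² = 38.
distance² = |AP|² − (AP·d)²/|d|² = 645 − 5776/38 = 493, so the distance is √493.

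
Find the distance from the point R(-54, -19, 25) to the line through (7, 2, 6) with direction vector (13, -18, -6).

Direction vector d = (13, -18, -6).
AP = (-61, -21, 19), and AP × d = (468, -119, 1371).
|AP × d|² = 2112826 and |d|² = 529, so the distance is √(2112826/529) = √3994.

√3994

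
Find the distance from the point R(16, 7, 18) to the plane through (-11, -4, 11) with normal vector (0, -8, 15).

The plane has equation n·(r − (-11, -4, 11)) = 0, i.e. n·r = 197.
Then n·(16, 7, 18) - 197 = 17.
|n| = √(0 + 64 + 225) = 17, so the distance is |17|/17 = 1.

1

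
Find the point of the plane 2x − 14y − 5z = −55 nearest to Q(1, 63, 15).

n = (2, −14, −5), |n|² = 225, and n·Q − (-55) = -900.
t = -900/225 = -4, so the foot is Q − t·n = (1, 63, 15) − (-4)·(2, −14, −5) = (9, 7, −5).

(9, 7, -5)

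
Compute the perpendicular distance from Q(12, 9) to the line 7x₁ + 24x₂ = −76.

d = |7·12 + 24·9 − (-76)| / √(49 + 576) = |376|/25 = 376/25.

376/25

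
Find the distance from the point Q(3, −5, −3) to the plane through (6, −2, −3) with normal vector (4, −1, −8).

1

The plane has equation n·(r − (6, −2, −3)) = 0, i.e. n·r = 50.
Then n·(3, −5, −3) − 50 = −9.
|n| = √(16 + 1 + 64) = 9, so the distance is |-9|/9 = 1.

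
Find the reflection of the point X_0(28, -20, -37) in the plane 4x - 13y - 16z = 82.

n = (4, -13, -16), |n|² = 441, n·X_0 − 82 = 882, so t = 882/441 = 2.
Foot F = X_0 − 2·n = (20, 6, -5); the reflection is 2F − X_0 = (12, 32, 27).

(12, 32, 27)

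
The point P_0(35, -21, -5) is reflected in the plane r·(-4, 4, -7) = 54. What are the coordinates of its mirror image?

With n = (-4, 4, -7), the signed offset is (n·P_0 − 54)/|n|² = -243/81 = -3.
P_0' = P_0 − 2t·n = (35, -21, -5) − (-6)·(-4, 4, -7) = (11, 3, -47).

(11, 3, -47)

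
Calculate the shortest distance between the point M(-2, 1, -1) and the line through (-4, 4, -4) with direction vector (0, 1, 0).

√13

Direction vector d = (0, 1, 0).
AP = (2, -3, 3); AP·d = -3, |AP|² = 22, |d|² = 1.
distance² = |AP|² − (AP·d)²/|d|² = 22 − 9/1 = 13, so the distance is √13.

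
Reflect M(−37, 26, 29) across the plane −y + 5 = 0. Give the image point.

(-37, -16, 29)

With n = (0, −1, 0), the signed offset is (n·M − (-5))/|n|² = -21/1 = -21.
M' = M − 2t·n = (−37, 26, 29) − (-42)·(0, −1, 0) = (−37, −16, 29).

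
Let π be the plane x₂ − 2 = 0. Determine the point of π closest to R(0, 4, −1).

n = (0, 1, 0), |n|² = 1, and n·R − 2 = 2.
t = 2/1 = 2, so the foot is R − t·n = (0, 4, −1) − 2·(0, 1, 0) = (0, 2, −1).

(0, 2, -1)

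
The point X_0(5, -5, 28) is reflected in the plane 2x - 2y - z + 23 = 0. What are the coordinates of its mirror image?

n = (2, -2, -1), |n|² = 9, n·X_0 − (-23) = 15, so t = 15/9 = 5/3.
Foot F = X_0 − (5/3)·n = (5/3, -5/3, 89/3); the reflection is 2F − X_0 = (-5/3, 5/3, 94/3).

(-5/3, 5/3, 94/3)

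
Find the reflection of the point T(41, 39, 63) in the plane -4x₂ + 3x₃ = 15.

(41, 1119/25, 1467/25)

n = (0, -4, 3), |n|² = 25, n·T − 15 = 18, so t = 18/25.
Foot F = T − (18/25)·n = (41, 1047/25, 1521/25); the reflection is 2F − T = (41, 1119/25, 1467/25).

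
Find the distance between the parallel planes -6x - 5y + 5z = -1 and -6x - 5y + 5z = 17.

Both planes have normal n = (-6, -5, 5), |n| = √86. Any point on the first plane is at distance |17 − (-1)|/|n| = 18/√86 from the second.

9√86/43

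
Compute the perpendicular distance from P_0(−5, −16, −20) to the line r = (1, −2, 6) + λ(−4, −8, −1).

Direction vector d = (−4, −8, −1).
AP = (−6, −14, −26), and AP × d = (−194, 98, −8).
|AP × d|² = 47304 and |d|² = 81, so the distance is √(47304/81) = √584 = 2√146.

2√146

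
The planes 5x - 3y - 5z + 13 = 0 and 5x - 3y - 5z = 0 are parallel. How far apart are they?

13√59/59

Both planes have normal n = (5, -3, -5), |n| = √59. Any point on the first plane is at distance |0 − (-13)|/|n| = 13/√59 = 13√59/59 from the second.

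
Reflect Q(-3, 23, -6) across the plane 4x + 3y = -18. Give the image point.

(-27, 5, -6)

With n = (4, 3, 0), the signed offset is (n·Q − (-18))/|n|² = 75/25 = 3.
Q' = Q − 2t·n = (-3, 23, -6) − 6·(4, 3, 0) = (-27, 5, -6).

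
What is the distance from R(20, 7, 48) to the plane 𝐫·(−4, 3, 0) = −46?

d = |(-4)·20 + 3·7 − (-46)| / √(16 + 9 + 0) = |-13| / 5 = 13/5.

13/5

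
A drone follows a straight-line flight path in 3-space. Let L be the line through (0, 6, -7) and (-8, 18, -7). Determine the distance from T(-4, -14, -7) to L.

A direction vector is d = (-8, 12, 0).
AP = (-4, -20, 0), and AP × d = (0, 0, -208).
|AP × d|² = 43264 and |d|² = 208, so the distance is √(43264/208) = √208 = 4√13.

4√13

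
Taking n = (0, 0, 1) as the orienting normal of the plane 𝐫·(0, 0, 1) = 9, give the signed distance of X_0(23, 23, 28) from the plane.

n·X_0 − 9 = 19.
|n| = 1, so the signed distance is 19/1 = 19.

19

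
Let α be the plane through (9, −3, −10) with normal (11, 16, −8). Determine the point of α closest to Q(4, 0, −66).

(-7, -16, -58)

The perpendicular from Q has direction n = (11, 16, −8): r = (4, 0, −66) + μ(11, 16, −8).
Substitute into the plane: n·(Q + μn) = 131 gives 572 + 441μ = 131, so μ = -1.
Foot = (4, 0, −66) + (-1)·(11, 16, −8) = (−7, −16, −58).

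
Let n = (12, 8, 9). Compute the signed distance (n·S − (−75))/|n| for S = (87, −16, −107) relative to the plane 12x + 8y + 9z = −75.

28/17

n·S − (-75) = 28.
|n| = 17, so the signed distance is 28/17.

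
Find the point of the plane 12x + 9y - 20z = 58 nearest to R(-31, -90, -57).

(-727/25, -2214/25, -301/5)

n = (12, 9, -20), |n|² = 625, and n·R − 58 = -100.
t = -100/625 = -4/25, so the foot is R − t·n = (-31, -90, -57) − (-4/25)·(12, 9, -20) = (-727/25, -2214/25, -301/5).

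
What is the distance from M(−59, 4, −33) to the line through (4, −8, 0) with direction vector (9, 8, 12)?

Direction vector d = (9, 8, 12).
AP = (−63, 12, −33); AP·d = -867, |AP|² = 5202, |d|² = 289.
distance² = |AP|² − (AP·d)²/|d|² = 5202 − 751689/289 = 2601, so the distance is 51.

51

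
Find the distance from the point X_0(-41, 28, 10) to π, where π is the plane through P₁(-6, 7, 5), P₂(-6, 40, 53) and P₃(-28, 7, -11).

1/21

P₁P₂ = (0, 33, 48) and P₁P₃ = (-22, 0, -16), so a normal is n = P₁P₂ × P₁P₃ = (-528, -1056, 726).
Then n·(-41, 28, 10) - (-594) = -66.
|n| = √(278784 + 1115136 + 527076) = 1386, so the distance is |-66|/1386 = 1/21.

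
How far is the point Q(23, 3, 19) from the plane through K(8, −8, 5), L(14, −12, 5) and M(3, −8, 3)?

KL = (6, −4, 0) and KM = (−5, 0, −2), so a normal is n = KL × KM = (8, 12, −20).
Then n·(23, 3, 19) − (−132) = −28.
|n| = √(64 + 144 + 400) = 4√38, so the distance is |-28|/(4√38) = 7√38/38.

7√38/38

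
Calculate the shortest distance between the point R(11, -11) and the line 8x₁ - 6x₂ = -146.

d = |8·11 + (-6)·(-11) − (-146)| / √(64 + 36) = |300|/10 = 30.

30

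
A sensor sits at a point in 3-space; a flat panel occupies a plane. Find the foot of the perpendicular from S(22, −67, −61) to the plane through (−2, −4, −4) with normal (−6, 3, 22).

(4, -58, 5)

n = (−6, 3, 22), |n|² = 529, and n·S − (-88) = -1587.
t = -1587/529 = -3, so the foot is S − t·n = (22, −67, −61) − (-3)·(−6, 3, 22) = (4, −58, 5).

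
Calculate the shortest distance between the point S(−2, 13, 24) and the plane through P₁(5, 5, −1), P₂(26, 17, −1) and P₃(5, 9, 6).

P₁P₂ = (21, 12, 0) and P₁P₃ = (0, 4, 7), so a normal is n = P₁P₂ × P₁P₃ = (84, −147, 84).
n = (84, −147, 84); n·P − (-399) = 336; |n| = 189; distance = 336/189 = 16/9.

16/9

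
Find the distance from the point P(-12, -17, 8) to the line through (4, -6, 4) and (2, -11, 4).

A direction vector is d = (-2, -5, 0).
AP = (-16, -11, 4); AP·d = 87, |AP|² = 393, |d|² = 29.
distance² = |AP|² − (AP·d)²/|d|² = 393 − 7569/29 = 132, so the distance is 2√33.

2√33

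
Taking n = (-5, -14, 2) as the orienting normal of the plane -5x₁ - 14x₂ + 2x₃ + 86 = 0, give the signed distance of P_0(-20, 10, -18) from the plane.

n·P_0 − (-86) = 10.
|n| = 15, so the signed distance is 10/15 = 2/3.

2/3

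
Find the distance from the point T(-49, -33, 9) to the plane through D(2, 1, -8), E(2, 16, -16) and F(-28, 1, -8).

1

DE = (0, 15, -8) and DF = (-30, 0, 0), so a normal is n = DE × DF = (0, 240, 450).
Then n·(-49, -33, 9) - (-3360) = -510.
|n| = √(0 + 57600 + 202500) = 510, so the distance is |-510|/510 = 1.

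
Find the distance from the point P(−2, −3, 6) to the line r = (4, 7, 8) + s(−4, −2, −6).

2√21

Direction vector d = (−4, −2, −6).
AP = (−6, −10, −2), and AP × d = (56, −28, −28).
|AP × d|² = 4704 and |d|² = 56, so the distance is √(4704/56) = √84 = 2√21.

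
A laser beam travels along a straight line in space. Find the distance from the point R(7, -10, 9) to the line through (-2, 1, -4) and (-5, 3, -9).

√29

A direction vector is d = (-3, 2, -5).
AP = (9, -11, 13); AP·d = -114, |AP|² = 371, |d|² = 38.
distance² = |AP|² − (AP·d)²/|d|² = 371 − 12996/38 = 29, so the distance is √29.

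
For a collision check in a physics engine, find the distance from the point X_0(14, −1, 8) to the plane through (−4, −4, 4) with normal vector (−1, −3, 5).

√35/5

The plane has equation n·(r − (−4, −4, 4)) = 0, i.e. n·r = 36.
d = |(-1)·14 + (-3)·(-1) + 5·8 − 36| / √(1 + 9 + 25) = |-7| / √35 = 7/√35.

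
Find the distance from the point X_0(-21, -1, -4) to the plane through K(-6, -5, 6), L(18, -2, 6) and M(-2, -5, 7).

7/9

KL = (24, 3, 0) and KM = (4, 0, 1), so a normal is n = KL × KM = (3, -24, -12).
n = (3, -24, -12); n·P − 30 = -21; |n| = 27; distance = 21/27 = 7/9.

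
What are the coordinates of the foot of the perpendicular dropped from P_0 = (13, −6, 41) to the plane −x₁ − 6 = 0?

(-6, -6, 41)

n = (−1, 0, 0), |n|² = 1, and n·P_0 − 6 = -19.
t = -19/1 = -19, so the foot is P_0 − t·n = (13, −6, 41) − (-19)·(−1, 0, 0) = (−6, −6, 41).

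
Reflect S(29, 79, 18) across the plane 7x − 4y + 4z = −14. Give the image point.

(101/3, 229/3, 62/3)

n = (7, −4, 4), |n|² = 81, n·S − (-14) = -27, so t = -27/81 = -1/3.
Foot F = S − (-1/3)·n = (94/3, 233/3, 58/3); the reflection is 2F − S = (101/3, 229/3, 62/3).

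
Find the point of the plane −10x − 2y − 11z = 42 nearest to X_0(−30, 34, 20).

The perpendicular from X_0 has direction n = (−10, −2, −11): r = (−30, 34, 20) + λ(−10, −2, −11).
Substitute into the plane: n·(X_0 + λn) = 42 gives 12 + 225λ = 42, so λ = 2/15.
Foot = (−30, 34, 20) + (2/15)·(−10, −2, −11) = (−94/3, 506/15, 278/15).

(-94/3, 506/15, 278/15)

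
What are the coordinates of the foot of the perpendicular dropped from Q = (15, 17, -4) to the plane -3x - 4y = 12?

(0, -3, -4)

The perpendicular from Q has direction n = (-3, -4, 0): r = (15, 17, -4) + μ(-3, -4, 0).
Substitute into the plane: n·(Q + μn) = 12 gives -113 + 25μ = 12, so μ = 5.
Foot = (15, 17, -4) + 5·(-3, -4, 0) = (0, -3, -4).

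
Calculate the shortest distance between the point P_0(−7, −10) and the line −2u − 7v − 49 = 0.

35√53/53

The normal to the line is n = (−2, −7) with |n| = √53.
|n·P_0 − 49| = |84 − 49| = 35, so the distance is 35/√53 = 35√53/53.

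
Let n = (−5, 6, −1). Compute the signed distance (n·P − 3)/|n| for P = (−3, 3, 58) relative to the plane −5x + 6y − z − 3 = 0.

-14√62/31

n·P − 3 = -28.
|n| = √62, so the signed distance is -14√62/31.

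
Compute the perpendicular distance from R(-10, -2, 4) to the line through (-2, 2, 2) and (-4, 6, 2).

A direction vector is d = (-2, 4, 0).
AP = (-8, -4, 2); AP·d = 0, |AP|² = 84, |d|² = 20.
distance² = |AP|² − (AP·d)²/|d|² = 84 − 0/20 = 84, so the distance is 2√21.

2√21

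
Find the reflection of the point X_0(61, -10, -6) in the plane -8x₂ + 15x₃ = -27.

(61, -154/17, -132/17)

With n = (0, -8, 15), the signed offset is (n·X_0 − (-27))/|n|² = 17/289 = 1/17.
X_0' = X_0 − 2t·n = (61, -10, -6) − (2/17)·(0, -8, 15) = (61, -154/17, -132/17).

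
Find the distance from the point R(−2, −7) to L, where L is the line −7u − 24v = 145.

The normal to the line is n = (−7, −24) with |n| = 25.
|n·R − 145| = |182 − 145| = 37, so the distance is 37/25.

37/25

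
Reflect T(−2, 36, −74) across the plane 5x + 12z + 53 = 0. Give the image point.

(48, 36, 46)

With n = (5, 0, 12), the signed offset is (n·T − (-53))/|n|² = -845/169 = -5.
T' = T − 2t·n = (−2, 36, −74) − (-10)·(5, 0, 12) = (48, 36, 46).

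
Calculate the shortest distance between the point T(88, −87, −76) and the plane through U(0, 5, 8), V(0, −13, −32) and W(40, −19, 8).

28/25

UV = (0, −18, −40) and UW = (40, −24, 0), so a normal is n = UV × UW = (−960, −1600, 720).
d = |(-960)·88 + (-1600)·(-87) + 720·(-76) − (-2240)| / √(921600 + 2560000 + 518400) = |2240| / 2000 = 28/25.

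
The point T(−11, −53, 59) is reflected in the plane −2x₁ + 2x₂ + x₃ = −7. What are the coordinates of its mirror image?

(-19, -45, 63)

With n = (−2, 2, 1), the signed offset is (n·T − (-7))/|n|² = -18/9 = -2.
T' = T − 2t·n = (−11, −53, 59) − (-4)·(−2, 2, 1) = (−19, −45, 63).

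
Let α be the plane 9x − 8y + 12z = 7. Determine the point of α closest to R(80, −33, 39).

n = (9, −8, 12), |n|² = 289, and n·R − 7 = 1445.
t = 1445/289 = 5, so the foot is R − t·n = (80, −33, 39) − 5·(9, −8, 12) = (35, 7, −21).

(35, 7, -21)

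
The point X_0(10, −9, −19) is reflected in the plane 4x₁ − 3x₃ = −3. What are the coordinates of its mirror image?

(-22, -9, 5)

With n = (4, 0, −3), the signed offset is (n·X_0 − (-3))/|n|² = 100/25 = 4.
X_0' = X_0 − 2t·n = (10, −9, −19) − 8·(4, 0, −3) = (−22, −9, 5).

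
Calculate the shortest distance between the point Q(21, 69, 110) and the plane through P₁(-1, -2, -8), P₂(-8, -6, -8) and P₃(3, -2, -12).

P₁P₂ = (-7, -4, 0) and P₁P₃ = (4, 0, -4), so a normal is n = P₁P₂ × P₁P₃ = (16, -28, 16).
n = (16, -28, 16); n·P − (-88) = 252; |n| = 36; distance = 252/36 = 7.

7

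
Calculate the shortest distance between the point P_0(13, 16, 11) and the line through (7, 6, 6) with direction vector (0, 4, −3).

Direction vector d = (0, 4, −3).
AP = (6, 10, 5), and AP × d = (−50, 18, 24).
|AP × d|² = 3400 and |d|² = 25, so the distance is √(3400/25) = √136 = 2√34.

2√34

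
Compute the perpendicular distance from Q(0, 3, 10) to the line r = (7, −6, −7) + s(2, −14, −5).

Direction vector d = (2, −14, −5).
AP = (−7, 9, 17), and AP × d = (193, −1, 80).
|AP × d|² = 43650 and |d|² = 225, so the distance is √(43650/225) = √194.

√194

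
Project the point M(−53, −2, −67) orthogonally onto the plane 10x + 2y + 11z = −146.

The perpendicular from M has direction n = (10, 2, 11): r = (−53, −2, −67) + t(10, 2, 11).
Substitute into the plane: n·(M + tn) = -146 gives -1271 + 225t = -146, so t = 5.
Foot = (−53, −2, −67) + 5·(10, 2, 11) = (−3, 8, −12).

(-3, 8, -12)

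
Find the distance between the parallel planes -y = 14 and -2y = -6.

Divide the second equation by 2 to match normals: -y = -3.
With common normal n = (0, -1, 0) (|n| = 1), the distance is |14 − (-3)|/|n| = 17/1 = 17.

17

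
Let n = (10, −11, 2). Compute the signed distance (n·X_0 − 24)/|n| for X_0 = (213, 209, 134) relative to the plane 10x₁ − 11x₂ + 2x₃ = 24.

n·X_0 − 24 = 75.
|n| = 15, so the signed distance is 75/15 = 5.

5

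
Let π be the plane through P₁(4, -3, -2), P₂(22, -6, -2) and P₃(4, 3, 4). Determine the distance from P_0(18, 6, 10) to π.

P₁P₂ = (18, -3, 0) and P₁P₃ = (0, 6, 6), so a normal is n = P₁P₂ × P₁P₃ = (-18, -108, 108).
Then n·(18, 6, 10) - 36 = 72.
|n| = √(324 + 11664 + 11664) = 18√73, so the distance is |72|/(18√73) = 4√73/73.

4/√73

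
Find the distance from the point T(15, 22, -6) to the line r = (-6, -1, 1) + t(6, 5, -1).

3√3

Direction vector d = (6, 5, -1).
AP = (21, 23, -7), and AP × d = (12, -21, -33).
|AP × d|² = 1674 and |d|² = 62, so the distance is √(1674/62) = √27 = 3√3.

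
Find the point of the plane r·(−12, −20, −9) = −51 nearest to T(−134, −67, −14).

(-74, 33, 31)

n = (−12, −20, −9), |n|² = 625, and n·T − (-51) = 3125.
t = 3125/625 = 5, so the foot is T − t·n = (−134, −67, −14) − 5·(−12, −20, −9) = (−74, 33, 31).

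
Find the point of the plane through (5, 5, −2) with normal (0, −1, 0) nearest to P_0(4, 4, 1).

(4, 5, 1)

The perpendicular from P_0 has direction n = (0, −1, 0): r = (4, 4, 1) + λ(0, −1, 0).
Substitute into the plane: n·(P_0 + λn) = -5 gives -4 + 1λ = -5, so λ = -1.
Foot = (4, 4, 1) + (-1)·(0, −1, 0) = (4, 5, 1).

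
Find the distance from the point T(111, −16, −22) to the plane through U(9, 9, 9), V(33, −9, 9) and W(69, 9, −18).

2/25

UV = (24, −18, 0) and UW = (60, 0, −27), so a normal is n = UV × UW = (486, 648, 1080).
n = (486, 648, 1080); n·P − 19926 = -108; |n| = 1350; distance = 108/1350 = 2/25.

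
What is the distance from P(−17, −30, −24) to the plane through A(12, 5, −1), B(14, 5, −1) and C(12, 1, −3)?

11/√5

AB = (2, 0, 0) and AC = (0, −4, −2), so a normal is n = AB × AC = (0, 4, −8).
d = |4·(-30) + (-8)·(-24) − 28| / √(0 + 16 + 64) = |44| / (4√5) = 11/√5.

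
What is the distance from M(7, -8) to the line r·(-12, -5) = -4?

40/13

d = |(-12)·7 + (-5)·(-8) − (-4)| / √(144 + 25) = |-40|/13 = 40/13.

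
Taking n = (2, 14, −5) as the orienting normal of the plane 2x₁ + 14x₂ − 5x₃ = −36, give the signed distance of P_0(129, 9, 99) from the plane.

n·P_0 − (-36) = -75.
|n| = 15, so the signed distance is -75/15 = -5.

-5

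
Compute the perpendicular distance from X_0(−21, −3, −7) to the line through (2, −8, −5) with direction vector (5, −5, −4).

7√6

Direction vector d = (5, −5, −4).
AP = (−23, 5, −2); AP·d = -132, |AP|² = 558, |d|² = 66.
distance² = |AP|² − (AP·d)²/|d|² = 558 − 17424/66 = 294, so the distance is 7√6.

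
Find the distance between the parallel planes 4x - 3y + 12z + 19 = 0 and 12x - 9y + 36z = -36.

7/13

Divide the second equation by 3 to match normals: 4x - 3y + 12z = -12.
With common normal n = (4, -3, 12) (|n| = 13), the distance is |(-19) − (-12)|/|n| = 7/13.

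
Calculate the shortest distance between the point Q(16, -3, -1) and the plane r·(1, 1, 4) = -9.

d = |1·16 + 1·(-3) + 4·(-1) − (-9)| / √(1 + 1 + 16) = |18| / (3√2) = 3√2.

3√2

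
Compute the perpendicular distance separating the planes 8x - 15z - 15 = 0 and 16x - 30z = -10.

Divide the second equation by 2 to match normals: 8x - 15z = -5.
Both planes have normal n = (8, 0, -15), |n| = 17. Any point on the first plane is at distance |(-5) − 15|/|n| = 20/17 from the second.

20/17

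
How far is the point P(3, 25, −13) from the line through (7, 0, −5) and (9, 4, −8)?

√241

A direction vector is d = (2, 4, −3).
AP = (−4, 25, −8), and AP × d = (−43, −28, −66).
|AP × d|² = 6989 and |d|² = 29, so the distance is √(6989/29) = √241.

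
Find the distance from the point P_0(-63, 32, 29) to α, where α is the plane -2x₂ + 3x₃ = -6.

29√13/13

d = |(-2)·32 + 3·29 − (-6)| / √(0 + 4 + 9) = |29| / √13 = 29/√13.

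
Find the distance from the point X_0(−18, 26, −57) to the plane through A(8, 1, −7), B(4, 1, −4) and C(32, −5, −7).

AB = (−4, 0, 3) and AC = (24, −6, 0), so a normal is n = AB × AC = (18, 72, 24).
d = |18·(-18) + 72·26 + 24·(-57) − 48| / √(324 + 5184 + 576) = |132| / 78 = 22/13.

22/13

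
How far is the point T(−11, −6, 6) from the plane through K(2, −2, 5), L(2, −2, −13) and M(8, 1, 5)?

√5

KL = (0, 0, −18) and KM = (6, 3, 0), so a normal is n = KL × KM = (54, −108, 0).
n = (54, −108, 0); n·P − 324 = -270; |n| = 54√5; distance = 270/(54√5) = √5.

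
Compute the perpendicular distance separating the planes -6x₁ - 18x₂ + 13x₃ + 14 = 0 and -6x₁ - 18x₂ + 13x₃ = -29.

Both planes have normal n = (-6, -18, 13), |n| = 23. Any point on the first plane is at distance |(-29) − (-14)|/|n| = 15/23 from the second.

15/23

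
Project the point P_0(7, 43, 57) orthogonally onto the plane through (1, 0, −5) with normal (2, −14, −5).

The perpendicular from P_0 has direction n = (2, −14, −5): r = (7, 43, 57) + λ(2, −14, −5).
Substitute into the plane: n·(P_0 + λn) = 27 gives -873 + 225λ = 27, so λ = 4.
Foot = (7, 43, 57) + 4·(2, −14, −5) = (15, −13, 37).

(15, -13, 37)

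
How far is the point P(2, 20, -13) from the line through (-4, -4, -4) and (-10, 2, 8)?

3√77

A direction vector is d = (-6, 6, 12).
AP = (6, 24, -9); AP·d = 0, |AP|² = 693, |d|² = 216.
distance² = |AP|² − (AP·d)²/|d|² = 693 − 0/216 = 693, so the distance is 3√77.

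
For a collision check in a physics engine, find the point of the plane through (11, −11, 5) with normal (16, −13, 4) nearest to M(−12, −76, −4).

n = (16, −13, 4), |n|² = 441, and n·M − 339 = 441.
t = 441/441 = 1, so the foot is M − t·n = (−12, −76, −4) − 1·(16, −13, 4) = (−28, −63, −8).

(-28, -63, -8)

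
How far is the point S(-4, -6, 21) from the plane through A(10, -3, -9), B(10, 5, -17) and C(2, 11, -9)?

AB = (0, 8, -8) and AC = (-8, 14, 0), so a normal is n = AB × AC = (112, 64, 64).
Then n·(-4, -6, 21) - 352 = 160.
|n| = √(12544 + 4096 + 4096) = 144, so the distance is |160|/144 = 10/9.

10/9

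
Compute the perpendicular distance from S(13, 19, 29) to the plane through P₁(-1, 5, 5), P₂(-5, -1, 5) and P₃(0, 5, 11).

P₁P₂ = (-4, -6, 0) and P₁P₃ = (1, 0, 6), so a normal is n = P₁P₂ × P₁P₃ = (-36, 24, 6).
d = |(-36)·13 + 24·19 + 6·29 − 186| / √(1296 + 576 + 36) = |-24| / (6√53) = 4/√53.

4√53/53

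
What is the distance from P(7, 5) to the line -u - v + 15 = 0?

The normal to the line is n = (-1, -1) with |n| = √2.
|n·P − (-15)| = |-12 − (-15)| = 3, so the distance is 3/√2.

3/√2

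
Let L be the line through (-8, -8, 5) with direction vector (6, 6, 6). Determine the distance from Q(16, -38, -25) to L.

18√6

Direction vector d = (6, 6, 6).
AP = (24, -30, -30), and AP × d = (0, -324, 324).
|AP × d|² = 209952 and |d|² = 108, so the distance is √(209952/108) = √1944 = 18√6.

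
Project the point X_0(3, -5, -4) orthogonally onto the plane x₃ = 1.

(3, -5, 1)

The perpendicular from X_0 has direction n = (0, 0, 1): r = (3, -5, -4) + t(0, 0, 1).
Substitute into the plane: n·(X_0 + tn) = 1 gives -4 + 1t = 1, so t = 5.
Foot = (3, -5, -4) + 5·(0, 0, 1) = (3, -5, 1).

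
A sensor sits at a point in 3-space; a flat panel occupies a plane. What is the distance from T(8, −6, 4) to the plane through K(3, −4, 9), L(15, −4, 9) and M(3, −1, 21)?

3/√17

KL = (12, 0, 0) and KM = (0, 3, 12), so a normal is n = KL × KM = (0, −144, 36).
Then n·(8, −6, 4) − 900 = 108.
|n| = √(0 + 20736 + 1296) = 36√17, so the distance is |108|/(36√17) = 3/√17.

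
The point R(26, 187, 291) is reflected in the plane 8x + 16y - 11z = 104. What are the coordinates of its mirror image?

n = (8, 16, -11), |n|² = 441, n·R − 104 = -105, so t = -105/441 = -5/21.
Foot F = R − (-5/21)·n = (586/21, 4007/21, 6056/21); the reflection is 2F − R = (626/21, 4087/21, 6001/21).

(626/21, 4087/21, 6001/21)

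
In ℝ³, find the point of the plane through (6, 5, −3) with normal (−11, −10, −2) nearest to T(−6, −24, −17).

The perpendicular from T has direction n = (−11, −10, −2): r = (−6, −24, −17) + λ(−11, −10, −2).
Substitute into the plane: n·(T + λn) = -110 gives 340 + 225λ = -110, so λ = -2.
Foot = (−6, −24, −17) + (-2)·(−11, −10, −2) = (16, −4, −13).

(16, -4, -13)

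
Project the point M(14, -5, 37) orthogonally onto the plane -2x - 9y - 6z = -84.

The perpendicular from M has direction n = (-2, -9, -6): r = (14, -5, 37) + λ(-2, -9, -6).
Substitute into the plane: n·(M + λn) = -84 gives -205 + 121λ = -84, so λ = 1.
Foot = (14, -5, 37) + 1·(-2, -9, -6) = (12, -14, 31).

(12, -14, 31)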